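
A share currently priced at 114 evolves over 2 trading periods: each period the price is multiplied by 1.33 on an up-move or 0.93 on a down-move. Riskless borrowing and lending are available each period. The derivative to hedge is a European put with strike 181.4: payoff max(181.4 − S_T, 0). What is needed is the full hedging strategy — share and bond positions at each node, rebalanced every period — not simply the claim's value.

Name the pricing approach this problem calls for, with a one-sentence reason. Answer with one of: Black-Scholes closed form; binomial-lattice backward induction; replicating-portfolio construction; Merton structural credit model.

Key observation: the mandate to exhibit the hedge at every date and state singles out the replicating-portfolio construction on the 2-period tree with factors 1.33 and 0.93 from 114.

framework: replicating-portfolio construction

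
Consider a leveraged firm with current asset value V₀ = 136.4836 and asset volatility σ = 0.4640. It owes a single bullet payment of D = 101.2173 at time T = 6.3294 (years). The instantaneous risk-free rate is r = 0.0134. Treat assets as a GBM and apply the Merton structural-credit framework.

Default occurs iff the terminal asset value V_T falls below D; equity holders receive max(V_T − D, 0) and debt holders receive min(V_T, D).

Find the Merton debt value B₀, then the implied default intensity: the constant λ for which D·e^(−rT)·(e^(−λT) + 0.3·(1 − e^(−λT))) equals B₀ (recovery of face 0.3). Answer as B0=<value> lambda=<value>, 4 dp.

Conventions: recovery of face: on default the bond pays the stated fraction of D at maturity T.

B0=61.8106 lambda=0.1030

With assets at 136.4836 and a single debt payment of 101.2173 at 6.3294 years:
d₁ = [ln(V₀/D) + (r + σ²/2)T] / (σ√T)
   = [ln(136.4836/101.2173) + (0.0134 + 0.5·0.4640²)·6.3294] / (0.4640·√6.3294)
   = [0.298935 + 0.766161] / 1.167345 = 0.912409
d₂ = d₁ − σ√T = 0.912409 − 1.167345 = -0.254936
N(d₁) = 0.819223,  N(d₂) = 0.399386,  e^(−rT) = 0.918683
E₀ = V₀·N(d₁) − D·e^(−rT)·N(d₂)
   = 136.4836·0.819223 − 101.2173·0.918683·0.399386 = 74.672961
B₀ = V₀ − E₀ = 136.4836 − 74.672961 = 61.810639
e^(−λT) = (B₀·e^(rT)/D − 0.3)/(1 − 0.3) = (61.8106·1.088515/101.2173 − 0.3)/0.7 = 0.52103666
λ = −ln(0.52103666)/6.3294 = 0.103001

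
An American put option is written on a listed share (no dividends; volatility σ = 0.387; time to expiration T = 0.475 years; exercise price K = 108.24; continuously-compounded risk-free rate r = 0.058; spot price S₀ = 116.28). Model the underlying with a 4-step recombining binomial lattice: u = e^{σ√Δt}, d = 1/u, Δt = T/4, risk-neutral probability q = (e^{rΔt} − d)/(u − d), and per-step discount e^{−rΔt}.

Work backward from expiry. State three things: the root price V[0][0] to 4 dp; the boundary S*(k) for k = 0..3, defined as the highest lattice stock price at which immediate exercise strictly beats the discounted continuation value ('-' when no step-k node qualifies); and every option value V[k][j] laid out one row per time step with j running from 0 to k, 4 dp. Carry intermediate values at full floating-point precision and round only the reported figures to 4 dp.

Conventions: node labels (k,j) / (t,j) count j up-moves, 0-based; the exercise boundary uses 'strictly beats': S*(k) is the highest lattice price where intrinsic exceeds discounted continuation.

params: Δt=0.11875 u=1.14266 d=0.87515 q=0.49254 e^(-rΔt)=0.99314
t_4 payoffs: 40.0322 19.1827 0.0000 0.0000 0.0000
t_3: node(3,0) S=77.9384 payoff=30.3016 vs cont=29.5586 → 30.3016 [stop]  node(3,1) S=101.7624 payoff=6.4776 vs cont=9.6676 → 9.6676 [wait]  node(3,2) S=132.8687 payoff=0.0000 vs cont=0.0000 → 0.0000 [wait]  node(3,3) S=173.4836 payoff=0.0000 vs cont=0.0000 → 0.0000 [wait]  ⇒ S*(3)=77.9384
t_2: node(2,0) S=89.0573 payoff=19.1827 vs cont=20.0002 → 20.0002 [wait]  node(2,1) S=116.2800 payoff=0.0000 vs cont=4.8722 → 4.8722 [wait]  node(2,2) S=151.8241 payoff=0.0000 vs cont=0.0000 → 0.0000 [wait]  ⇒ S*(2)=-
t_1: node(1,0) S=101.7624 payoff=6.4776 vs cont=12.4628 → 12.4628 [wait]  node(1,1) S=132.8687 payoff=0.0000 vs cont=2.4554 → 2.4554 [wait]  ⇒ S*(1)=-
t_0: node(0,0) S=116.2800 payoff=0.0000 vs cont=7.4820 → 7.4820 [wait]  ⇒ S*(0)=-

price = 7.4820
boundary = - - - 77.9384
tree:
7.4820
12.4628 2.4554
20.0002 4.8722 0.0000
30.3016 9.6676 0.0000 0.0000
40.0322 19.1827 0.0000 0.0000 0.0000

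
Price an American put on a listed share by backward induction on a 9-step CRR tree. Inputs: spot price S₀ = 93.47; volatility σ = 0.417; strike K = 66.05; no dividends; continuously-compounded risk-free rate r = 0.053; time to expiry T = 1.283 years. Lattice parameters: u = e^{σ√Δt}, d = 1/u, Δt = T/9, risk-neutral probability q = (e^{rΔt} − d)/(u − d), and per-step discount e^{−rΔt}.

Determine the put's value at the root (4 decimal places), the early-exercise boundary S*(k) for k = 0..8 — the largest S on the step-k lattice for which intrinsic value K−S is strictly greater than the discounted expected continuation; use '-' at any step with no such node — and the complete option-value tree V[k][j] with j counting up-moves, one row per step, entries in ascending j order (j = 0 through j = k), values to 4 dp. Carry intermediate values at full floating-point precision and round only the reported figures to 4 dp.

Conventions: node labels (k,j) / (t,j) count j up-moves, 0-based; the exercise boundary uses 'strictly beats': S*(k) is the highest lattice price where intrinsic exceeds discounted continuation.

price = 4.0314
boundary = - - - - - 42.5388 36.3419 42.5388 49.7924
tree:
4.0314
6.0622 1.9355
8.9060 3.1338 0.6920
12.7321 4.9779 1.2223 0.1390
17.6286 7.7257 2.1345 0.2717 0.0000
23.5112 11.6506 3.6740 0.5313 0.0000 0.0000
29.7081 16.9430 6.2067 1.0389 0.0000 0.0000 0.0000
35.0022 23.5112 10.2253 2.0315 0.0000 0.0000 0.0000 0.0000
39.5251 29.7081 16.2576 3.9723 0.0000 0.0000 0.0000 0.0000 0.0000
43.3892 35.0022 23.5112 7.7672 0.0000 0.0000 0.0000 0.0000 0.0000 0.0000

Δt=0.14256, u=1.17052, d=0.85432, q=0.48471, disc=e^(-rΔt)=0.99247
k=9 terminal: V=max(K-S,0) → 43.3892 35.0022 23.5112 7.7672 0.0000 0.0000 0.0000 0.0000 0.0000 0.0000
k=8: j=0 S=26.5249 intr=39.5251 cont=39.0280 V=39.5251[EX]; j=1 S=36.3419 intr=29.7081 cont=29.2109 V=29.7081[EX]; j=2 S=49.7924 intr=16.2576 cont=15.7605 V=16.2576[EX]; j=3 S=68.2209 intr=0.0000 cont=3.9723 V=3.9723[hold]; j=4 S=93.4700 intr=0.0000 cont=0.0000 V=0.0000[hold]; j=5 S=128.0640 intr=0.0000 cont=0.0000 V=0.0000[hold]; j=6 S=175.4615 intr=0.0000 cont=0.0000 V=0.0000[hold]; j=7 S=240.4011 intr=0.0000 cont=0.0000 V=0.0000[hold]; j=8 S=329.3755 intr=0.0000 cont=0.0000 V=0.0000[hold]  S*(8)=49.7924
k=7: j=0 S=31.0478 intr=35.0022 cont=34.5051 V=35.0022[EX]; j=1 S=42.5388 intr=23.5112 cont=23.0140 V=23.5112[EX]; j=2 S=58.2828 intr=7.7672 cont=10.2253 V=10.2253[hold]; j=3 S=79.8537 intr=0.0000 cont=2.0315 V=2.0315[hold]; j=4 S=109.4081 intr=0.0000 cont=0.0000 V=0.0000[hold]; j=5 S=149.9009 intr=0.0000 cont=0.0000 V=0.0000[hold]; j=6 S=205.3805 intr=0.0000 cont=0.0000 V=0.0000[hold]; j=7 S=281.3934 intr=0.0000 cont=0.0000 V=0.0000[hold]  S*(7)=42.5388
k=6: j=0 S=36.3419 intr=29.7081 cont=29.2109 V=29.7081[EX]; j=1 S=49.7924 intr=16.2576 cont=16.9430 V=16.9430[hold]; j=2 S=68.2209 intr=0.0000 cont=6.2067 V=6.2067[hold]; j=3 S=93.4700 intr=0.0000 cont=1.0389 V=1.0389[hold]; j=4 S=128.0640 intr=0.0000 cont=0.0000 V=0.0000[hold]; j=5 S=175.4615 intr=0.0000 cont=0.0000 V=0.0000[hold]; j=6 S=240.4011 intr=0.0000 cont=0.0000 V=0.0000[hold]  S*(6)=36.3419
k=5: j=0 S=42.5388 intr=23.5112 cont=23.3437 V=23.5112[EX]; j=1 S=58.2828 intr=7.7672 cont=11.6506 V=11.6506[hold]; j=2 S=79.8537 intr=0.0000 cont=3.6740 V=3.6740[hold]; j=3 S=109.4081 intr=0.0000 cont=0.5313 V=0.5313[hold]; j=4 S=149.9009 intr=0.0000 cont=0.0000 V=0.0000[hold]; j=5 S=205.3805 intr=0.0000 cont=0.0000 V=0.0000[hold]  S*(5)=42.5388
k=4: j=0 S=49.7924 intr=16.2576 cont=17.6286 V=17.6286[hold]; j=1 S=68.2209 intr=0.0000 cont=7.7257 V=7.7257[hold]; j=2 S=93.4700 intr=0.0000 cont=2.1345 V=2.1345[hold]; j=3 S=128.0640 intr=0.0000 cont=0.2717 V=0.2717[hold]; j=4 S=175.4615 intr=0.0000 cont=0.0000 V=0.0000[hold]  S*(4)=-
k=3: j=0 S=58.2828 intr=7.7672 cont=12.7321 V=12.7321[hold]; j=1 S=79.8537 intr=0.0000 cont=4.9779 V=4.9779[hold]; j=2 S=109.4081 intr=0.0000 cont=1.2223 V=1.2223[hold]; j=3 S=149.9009 intr=0.0000 cont=0.1390 V=0.1390[hold]  S*(3)=-
k=2: j=0 S=68.2209 intr=0.0000 cont=8.9060 V=8.9060[hold]; j=1 S=93.4700 intr=0.0000 cont=3.1338 V=3.1338[hold]; j=2 S=128.0640 intr=0.0000 cont=0.6920 V=0.6920[hold]  S*(2)=-
k=1: j=0 S=79.8537 intr=0.0000 cont=6.0622 V=6.0622[hold]; j=1 S=109.4081 intr=0.0000 cont=1.9355 V=1.9355[hold]  S*(1)=-
k=0: j=0 S=93.4700 intr=0.0000 cont=4.0314 V=4.0314[hold]  S*(0)=-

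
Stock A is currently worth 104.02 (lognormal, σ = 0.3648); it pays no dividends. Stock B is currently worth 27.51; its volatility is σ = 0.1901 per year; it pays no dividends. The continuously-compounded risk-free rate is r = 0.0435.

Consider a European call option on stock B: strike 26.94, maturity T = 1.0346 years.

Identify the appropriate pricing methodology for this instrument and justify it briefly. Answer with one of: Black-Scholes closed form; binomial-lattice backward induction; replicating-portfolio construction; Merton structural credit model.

framework: Black-Scholes closed form

Key observation: everything needed for the exact continuous-time valuation of the European call on stock B (strike 26.94) is given, and no feature rules the closed form out.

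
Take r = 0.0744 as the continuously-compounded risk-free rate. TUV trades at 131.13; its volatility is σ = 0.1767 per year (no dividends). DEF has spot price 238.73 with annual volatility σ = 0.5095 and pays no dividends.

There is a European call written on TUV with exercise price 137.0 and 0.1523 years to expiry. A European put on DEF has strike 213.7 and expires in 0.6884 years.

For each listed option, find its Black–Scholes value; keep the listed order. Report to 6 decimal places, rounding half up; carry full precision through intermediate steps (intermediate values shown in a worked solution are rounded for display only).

price(TUV call K=137.0) = 1.901671
price(DEF put K=213.7) = 21.759856

[TUV call K=137.0]
σ√T = 0.1767·√0.1523 = 0.068958
d₁ = (ln(S/K) + (r+σ²/2)T) / (σ√T) = (ln(131.13/137.0) + (0.0744+0.1767²/2)·0.1523) / 0.068958 = (-0.043792 + 0.013709) / 0.068958 = -0.436249
d₂ = d₁ − σ√T = -0.436249 − 0.068958 = -0.505207
e^{−rT} = 0.988733
N(d₁) = 0.331328,  N(d₂) = 0.306707
price = S·N(d₁) − K·e^{−rT}·N(d₂) = 43.447047 − 41.545375 = 1.901671
[DEF put K=213.7]
σ√T = 0.5095·√0.6884 = 0.422732
d₁ = (ln(S/K) + (r+σ²/2)T) / (σ√T) = (ln(238.73/213.7) + (0.0744+0.5095²/2)·0.6884) / 0.422732 = (0.110760 + 0.140568) / 0.422732 = 0.594533
d₂ = d₁ − σ√T = 0.594533 − 0.422732 = 0.171802
e^{−rT} = 0.950073
N(−d₁) = 0.276078,  N(−d₂) = 0.431797
price = K·e^{−rT}·N(−d₂) − S·N(−d₁) = 87.667893 − 65.908037 = 21.759856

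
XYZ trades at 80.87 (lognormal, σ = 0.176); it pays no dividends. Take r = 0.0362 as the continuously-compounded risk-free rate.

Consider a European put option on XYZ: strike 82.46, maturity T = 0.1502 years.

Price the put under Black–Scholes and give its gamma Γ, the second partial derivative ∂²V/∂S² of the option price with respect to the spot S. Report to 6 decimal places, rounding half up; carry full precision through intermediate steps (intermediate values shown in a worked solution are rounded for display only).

price = 2.833880
Γ = 0.071265

σ√T = 0.176·√0.1502 = 0.068210
d₁ = (ln(S/K) + (r+σ²/2)T) / (σ√T) = (ln(80.87/82.46) + (0.0362+0.176²/2)·0.1502) / 0.068210 = (-0.019470 + 0.007764) / 0.068210 = -0.171630
d₂ = d₁ − σ√T = -0.171630 − 0.068210 = -0.239840
e^{−rT} = 0.994578
N(−d₁) = 0.568136,  N(−d₂) = 0.594773
Put price V = K·e^{−rT}·N(−d₂) − S·N(−d₁) = 48.779018 − 45.945137 = 2.833880
φ(d₁) = (1/√(2π))·e^{−d₁²/2} = 0.393110
Γ = φ(d₁) / (S·σ·√T) = 0.071265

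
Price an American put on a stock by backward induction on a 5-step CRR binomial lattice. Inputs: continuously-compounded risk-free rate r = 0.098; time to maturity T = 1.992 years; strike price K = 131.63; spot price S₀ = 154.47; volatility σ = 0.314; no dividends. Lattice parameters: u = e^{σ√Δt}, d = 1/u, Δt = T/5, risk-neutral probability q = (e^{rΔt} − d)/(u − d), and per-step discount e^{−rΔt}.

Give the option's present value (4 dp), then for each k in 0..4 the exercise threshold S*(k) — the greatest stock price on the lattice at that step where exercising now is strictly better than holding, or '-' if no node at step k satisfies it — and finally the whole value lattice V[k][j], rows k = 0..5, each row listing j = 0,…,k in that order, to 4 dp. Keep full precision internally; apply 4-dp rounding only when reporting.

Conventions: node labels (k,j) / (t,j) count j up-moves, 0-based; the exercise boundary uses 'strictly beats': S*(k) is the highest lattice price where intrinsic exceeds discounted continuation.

Δt=0.39840  u=1.21920  d=0.82021  q=0.55040  discount=0.96171
step 5 (expiry): payoffs max(K−S,0) = 74.2880 46.3944 4.9320 0.0000 0.0000 0.0000
step 4: (k=4,j=0): S=69.9112, K−S=61.7188, hold=56.6786 ⇒ V=61.7188 exercise | (k=4,j=1): S=103.9191, K−S=27.7109, hold=22.6706 ⇒ V=27.7109 exercise | (k=4,j=2): S=154.4700, K−S=0.0000, hold=2.1325 ⇒ V=2.1325 continue | (k=4,j=3): S=229.6111, K−S=0.0000, hold=0.0000 ⇒ V=0.0000 continue | (k=4,j=4): S=341.3041, K−S=0.0000, hold=0.0000 ⇒ V=0.0000 continue  boundary S*=103.9191
step 3: (k=3,j=0): S=85.2356, K−S=46.3944, hold=41.3541 ⇒ V=46.3944 exercise | (k=3,j=1): S=126.6980, K−S=4.9320, hold=13.1104 ⇒ V=13.1104 continue | (k=3,j=2): S=188.3296, K−S=0.0000, hold=0.9220 ⇒ V=0.9220 continue | (k=3,j=3): S=279.9414, K−S=0.0000, hold=0.0000 ⇒ V=0.0000 continue  boundary S*=85.2356
step 2: (k=2,j=0): S=103.9191, K−S=27.7109, hold=26.9997 ⇒ V=27.7109 exercise | (k=2,j=1): S=154.4700, K−S=0.0000, hold=6.1568 ⇒ V=6.1568 continue | (k=2,j=2): S=229.6111, K−S=0.0000, hold=0.3987 ⇒ V=0.3987 continue  boundary S*=103.9191
step 1: (k=1,j=0): S=126.6980, K−S=4.9320, hold=15.2406 ⇒ V=15.2406 continue | (k=1,j=1): S=188.3296, K−S=0.0000, hold=2.8731 ⇒ V=2.8731 continue  boundary S*=-
step 0: (k=0,j=0): S=154.4700, K−S=0.0000, hold=8.1105 ⇒ V=8.1105 continue  boundary S*=-

price = 8.1105
boundary = - - 103.9191 85.2356 103.9191
tree:
8.1105
15.2406 2.8731
27.7109 6.1568 0.3987
46.3944 13.1104 0.9220 0.0000
61.7188 27.7109 2.1325 0.0000 0.0000
74.2880 46.3944 4.9320 0.0000 0.0000 0.0000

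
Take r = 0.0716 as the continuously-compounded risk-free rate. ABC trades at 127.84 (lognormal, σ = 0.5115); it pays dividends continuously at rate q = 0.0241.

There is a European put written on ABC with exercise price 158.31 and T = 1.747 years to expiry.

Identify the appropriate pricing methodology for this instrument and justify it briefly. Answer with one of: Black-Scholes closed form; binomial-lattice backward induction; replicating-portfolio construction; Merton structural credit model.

framework: Black-Scholes closed form

Key observation: a European claim on ABC (strike 158.31) — a lognormal (GBM) underlying with constant rate and volatility — has an exact closed-form value; no lattice or capital structure is involved.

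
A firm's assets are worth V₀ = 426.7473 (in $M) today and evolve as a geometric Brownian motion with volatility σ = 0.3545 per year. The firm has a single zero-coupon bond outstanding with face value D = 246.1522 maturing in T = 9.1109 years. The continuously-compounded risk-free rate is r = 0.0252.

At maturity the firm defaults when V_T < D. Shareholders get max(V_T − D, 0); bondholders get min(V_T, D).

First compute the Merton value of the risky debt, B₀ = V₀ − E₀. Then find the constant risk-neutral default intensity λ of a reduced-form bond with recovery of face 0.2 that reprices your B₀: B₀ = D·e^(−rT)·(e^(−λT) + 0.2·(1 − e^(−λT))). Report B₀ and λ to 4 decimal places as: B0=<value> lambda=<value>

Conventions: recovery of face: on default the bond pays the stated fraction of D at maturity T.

B0=156.8776 lambda=0.0312

Equity is a call on the firm's assets struck at D = 246.1522:
d₁ = [ln(V₀/D) + (r + σ²/2)T] / (σ√T)
   = [ln(426.7473/246.1522) + (0.0252 + 0.5·0.3545²)·9.1109] / (0.3545·√9.1109)
   = [0.550242 + 0.802079] / 1.070032 = 1.263813
d₂ = d₁ − σ√T = 1.263813 − 1.070032 = 0.193781
N(d₁) = 0.896852,  N(d₂) = 0.576826,  e^(−rT) = 0.794856
E₀ = V₀·N(d₁) − D·e^(−rT)·N(d₂)
   = 426.7473·0.896852 − 246.1522·0.794856·0.576826 = 269.869714
B₀ = V₀ − E₀ = 426.7473 − 269.869714 = 156.877586
e^(−λT) = (B₀·e^(rT)/D − 0.2)/(1 − 0.2) = (156.8776·1.258090/246.1522 − 0.2)/0.8 = 0.75225661
λ = −ln(0.75225661)/9.1109 = 0.031246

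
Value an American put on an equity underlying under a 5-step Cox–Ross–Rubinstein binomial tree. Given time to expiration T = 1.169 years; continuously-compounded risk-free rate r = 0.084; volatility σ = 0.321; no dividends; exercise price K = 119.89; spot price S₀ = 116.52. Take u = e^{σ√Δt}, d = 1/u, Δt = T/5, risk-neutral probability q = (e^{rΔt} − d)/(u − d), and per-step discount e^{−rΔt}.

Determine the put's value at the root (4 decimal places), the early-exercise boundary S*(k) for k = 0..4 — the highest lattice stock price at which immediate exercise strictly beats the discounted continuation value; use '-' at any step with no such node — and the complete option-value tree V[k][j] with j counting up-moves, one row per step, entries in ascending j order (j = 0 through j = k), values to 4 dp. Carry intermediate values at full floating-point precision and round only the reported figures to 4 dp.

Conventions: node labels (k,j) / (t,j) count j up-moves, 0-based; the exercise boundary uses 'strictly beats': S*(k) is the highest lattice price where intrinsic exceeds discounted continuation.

price = 13.7609
boundary = - - 85.4249 73.1436 85.4249
tree:
13.7609
22.2190 6.6255
34.4651 11.9747 2.0343
46.7464 20.8803 4.3668 0.0000
57.2620 34.4651 9.3737 0.0000 0.0000
66.2659 46.7464 20.1217 0.0000 0.0000 0.0000

Δt=0.23380  u=1.16791  d=0.85623  q=0.52491  discount=0.98055
step 5 (expiry): payoffs max(K−S,0) = 66.2659 46.7464 20.1217 0.0000 0.0000 0.0000
step 4: (k=4,j=0): S=62.6280, K−S=57.2620, hold=54.9304 ⇒ V=57.2620 exercise | (k=4,j=1): S=85.4249, K−S=34.4651, hold=32.1335 ⇒ V=34.4651 exercise | (k=4,j=2): S=116.5200, K−S=3.3700, hold=9.3737 ⇒ V=9.3737 continue | (k=4,j=3): S=158.9339, K−S=0.0000, hold=0.0000 ⇒ V=0.0000 continue | (k=4,j=4): S=216.7867, K−S=0.0000, hold=0.0000 ⇒ V=0.0000 continue  boundary S*=85.4249
step 3: (k=3,j=0): S=73.1436, K−S=46.7464, hold=44.4148 ⇒ V=46.7464 exercise | (k=3,j=1): S=99.7683, K−S=20.1217, hold=20.8803 ⇒ V=20.8803 continue | (k=3,j=2): S=136.0844, K−S=0.0000, hold=4.3668 ⇒ V=4.3668 continue | (k=3,j=3): S=185.6199, K−S=0.0000, hold=0.0000 ⇒ V=0.0000 continue  boundary S*=73.1436
step 2: (k=2,j=0): S=85.4249, K−S=34.4651, hold=32.5240 ⇒ V=34.4651 exercise | (k=2,j=1): S=116.5200, K−S=3.3700, hold=11.9747 ⇒ V=11.9747 continue | (k=2,j=2): S=158.9339, K−S=0.0000, hold=2.0343 ⇒ V=2.0343 continue  boundary S*=85.4249
step 1: (k=1,j=0): S=99.7683, K−S=20.1217, hold=22.2190 ⇒ V=22.2190 continue | (k=1,j=1): S=136.0844, K−S=0.0000, hold=6.6255 ⇒ V=6.6255 continue  boundary S*=-
step 0: (k=0,j=0): S=116.5200, K−S=3.3700, hold=13.7609 ⇒ V=13.7609 continue  boundary S*=-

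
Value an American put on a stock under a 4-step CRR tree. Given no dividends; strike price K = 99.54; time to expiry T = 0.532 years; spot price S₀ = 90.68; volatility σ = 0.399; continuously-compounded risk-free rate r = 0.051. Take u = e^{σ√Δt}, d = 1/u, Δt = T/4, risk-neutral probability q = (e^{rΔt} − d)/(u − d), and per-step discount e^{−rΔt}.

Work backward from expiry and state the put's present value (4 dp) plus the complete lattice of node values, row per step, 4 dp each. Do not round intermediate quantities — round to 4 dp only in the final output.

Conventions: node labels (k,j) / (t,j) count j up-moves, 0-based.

price = 15.1694
tree:
15.1694
22.4479 7.7140
31.7569 12.9553 2.3003
40.9361 21.1399 4.5145 0.0000
48.8723 31.7569 8.8600 0.0000 0.0000

Δt=0.13300  u=1.15663  d=0.86458  q=0.48699  discount=0.99324
step 4 (expiry): payoffs max(K−S,0) = 48.8723 31.7569 8.8600 0.0000 0.0000
k=3: (k=3,j=0): S=58.6039, K−S=40.9361, hold=40.2632 ⇒ V=40.9361 exercise | (k=3,j=1): S=78.4001, K−S=21.1399, hold=20.4670 ⇒ V=21.1399 exercise | (k=3,j=2): S=104.8834, K−S=0.0000, hold=4.5145 ⇒ V=4.5145 continue | (k=3,j=3): S=140.3126, K−S=0.0000, hold=0.0000 ⇒ V=0.0000 continue
k=2: (k=2,j=0): S=67.7831, K−S=31.7569, hold=31.0840 ⇒ V=31.7569 exercise | (k=2,j=1): S=90.6800, K−S=8.8600, hold=12.9553 ⇒ V=12.9553 continue | (k=2,j=2): S=121.3114, K−S=0.0000, hold=2.3003 ⇒ V=2.3003 continue
k=1: (k=1,j=0): S=78.4001, K−S=21.1399, hold=22.4479 ⇒ V=22.4479 continue | (k=1,j=1): S=104.8834, K−S=0.0000, hold=7.7140 ⇒ V=7.7140 continue
k=0: (k=0,j=0): S=90.6800, K−S=8.8600, hold=15.1694 ⇒ V=15.1694 continue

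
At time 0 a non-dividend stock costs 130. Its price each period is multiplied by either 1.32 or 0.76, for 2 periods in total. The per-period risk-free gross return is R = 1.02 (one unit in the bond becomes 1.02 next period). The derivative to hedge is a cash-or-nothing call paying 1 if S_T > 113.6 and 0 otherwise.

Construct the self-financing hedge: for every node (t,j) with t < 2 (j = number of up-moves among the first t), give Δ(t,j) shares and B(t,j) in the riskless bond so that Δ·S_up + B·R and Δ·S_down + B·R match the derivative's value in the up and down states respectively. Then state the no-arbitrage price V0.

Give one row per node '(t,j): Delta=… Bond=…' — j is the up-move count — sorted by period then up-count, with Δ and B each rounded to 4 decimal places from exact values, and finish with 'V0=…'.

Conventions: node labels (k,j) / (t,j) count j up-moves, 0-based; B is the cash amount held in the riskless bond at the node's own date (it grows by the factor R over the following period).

Risk-neutral probability p* = (R−d)/(u−d) = (1.02−0.76)/(1.32−0.76) = 0.4643.
Expiry values: V(2,0)=0.0000, V(2,1)=1.0000, V(2,2)=1.0000
(1,0): S=98.8000. Δ = (V_up−V_dn)/(S_up−S_dn) = (1.0000−0.0000)/(130.4160−75.0880) = 0.0181. V = [p*·1.0000 + (1−p*)·0.0000]/1.02 = 0.4552. B = V − Δ·S = -1.3305.
(1,1): S=171.6000. Δ = (V_up−V_dn)/(S_up−S_dn) = (1.0000−1.0000)/(226.5120−130.4160) = 0.0000. V = [p*·1.0000 + (1−p*)·1.0000]/1.02 = 0.9804. B = V − Δ·S = 0.9804.
(0,0): S=130.0000. Δ = (V_up−V_dn)/(S_up−S_dn) = (0.9804−0.4552)/(171.6000−98.8000) = 0.0072. V = [p*·0.9804 + (1−p*)·0.4552]/1.02 = 0.6853. B = V − Δ·S = -0.2526.
Verification: the root portfolio costs Δ(0,0)·S0 + B(0,0) = 0.6853, matching V0.

(0,0): Delta=0.0072 Bond=-0.2526
(1,0): Delta=0.0181 Bond=-1.3305
(1,1): Delta=0.0000 Bond=0.9804
V0=0.6853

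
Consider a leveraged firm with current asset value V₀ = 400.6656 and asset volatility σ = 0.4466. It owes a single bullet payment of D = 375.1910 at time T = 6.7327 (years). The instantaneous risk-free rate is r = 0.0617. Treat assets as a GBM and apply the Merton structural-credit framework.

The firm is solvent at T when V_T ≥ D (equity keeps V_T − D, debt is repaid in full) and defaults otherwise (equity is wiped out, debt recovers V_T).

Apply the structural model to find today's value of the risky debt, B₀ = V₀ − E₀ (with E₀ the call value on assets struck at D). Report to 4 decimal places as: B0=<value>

Equity is a call on the firm's assets struck at D = 375.1910:
d₁ = [ln(V₀/D) + (r + σ²/2)T] / (σ√T)
   = [ln(400.6656/375.1910) + (0.0617 + 0.5·0.4466²)·6.7327] / (0.4466·√6.7327)
   = [0.065692 + 1.086831] / 1.158813 = 0.994572
d₂ = d₁ − σ√T = 0.994572 − 1.158813 = -0.164241
N(d₁) = 0.840028,  N(d₂) = 0.434771,  e^(−rT) = 0.660071
E₀ = V₀·N(d₁) − D·e^(−rT)·N(d₂)
   = 400.6656·0.840028 − 375.1910·0.660071·0.434771 = 228.898055
B₀ = V₀ − E₀ = 400.6656 − 228.898055 = 171.767545

B0=171.7675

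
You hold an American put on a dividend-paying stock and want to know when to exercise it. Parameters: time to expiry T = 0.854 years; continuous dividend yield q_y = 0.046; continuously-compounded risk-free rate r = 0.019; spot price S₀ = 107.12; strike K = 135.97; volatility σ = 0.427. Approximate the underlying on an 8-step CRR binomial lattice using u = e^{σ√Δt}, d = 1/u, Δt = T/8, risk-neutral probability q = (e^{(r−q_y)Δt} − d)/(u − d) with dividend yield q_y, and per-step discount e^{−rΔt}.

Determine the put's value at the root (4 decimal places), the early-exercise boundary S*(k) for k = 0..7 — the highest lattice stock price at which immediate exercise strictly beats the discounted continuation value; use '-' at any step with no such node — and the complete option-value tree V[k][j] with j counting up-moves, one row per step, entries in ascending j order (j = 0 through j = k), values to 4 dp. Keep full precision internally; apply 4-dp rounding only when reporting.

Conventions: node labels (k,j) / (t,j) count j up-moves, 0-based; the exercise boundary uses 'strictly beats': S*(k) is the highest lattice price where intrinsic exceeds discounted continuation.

Δt=0.10675, u=1.14971, d=0.86978, q=0.45490, disc=e^(-rΔt)=0.99797
k=8 terminal: V=max(K-S,0) → 100.8822 89.5896 74.6625 54.9314 28.8500 0.0000 0.0000 0.0000 0.0000
k=7: j=0 S=40.3409 intr=95.6291 cont=95.5512 V=95.6291[EX]; j=1 S=53.3241 intr=82.6459 cont=82.6316 V=82.6459[EX]; j=2 S=70.4860 intr=65.4840 cont=65.5538 V=65.5538[hold]; j=3 S=93.1711 intr=42.7989 cont=42.9798 V=42.9798[hold]; j=4 S=123.1572 intr=12.8128 cont=15.6944 V=15.6944[hold]; j=5 S=162.7941 intr=0.0000 cont=0.0000 V=0.0000[hold]; j=6 S=215.1876 intr=0.0000 cont=0.0000 V=0.0000[hold]; j=7 S=284.4434 intr=0.0000 cont=0.0000 V=0.0000[hold]  S*(7)=53.3241
k=6: j=0 S=46.3804 intr=89.5896 cont=89.5413 V=89.5896[EX]; j=1 S=61.3075 intr=74.6625 cont=74.7190 V=74.7190[hold]; j=2 S=81.0386 intr=54.9314 cont=55.1729 V=55.1729[hold]; j=3 S=107.1200 intr=28.8500 cont=30.5058 V=30.5058[hold]; j=4 S=141.5954 intr=0.0000 cont=8.5377 V=8.5377[hold]; j=5 S=187.1664 intr=0.0000 cont=0.0000 V=0.0000[hold]; j=6 S=247.4039 intr=0.0000 cont=0.0000 V=0.0000[hold]  S*(6)=46.3804
k=5: j=0 S=53.3241 intr=82.6459 cont=82.6572 V=82.6572[hold]; j=1 S=70.4860 intr=65.4840 cont=65.6942 V=65.6942[hold]; j=2 S=93.1711 intr=42.7989 cont=43.8629 V=43.8629[hold]; j=3 S=123.1572 intr=12.8128 cont=20.4710 V=20.4710[hold]; j=4 S=162.7941 intr=0.0000 cont=4.6445 V=4.6445[hold]; j=5 S=215.1876 intr=0.0000 cont=0.0000 V=0.0000[hold]  S*(5)=-
k=4: j=0 S=61.3075 intr=74.6625 cont=74.7889 V=74.7889[hold]; j=1 S=81.0386 intr=54.9314 cont=55.6502 V=55.6502[hold]; j=2 S=107.1200 intr=28.8500 cont=33.1547 V=33.1547[hold]; j=3 S=141.5954 intr=0.0000 cont=13.2447 V=13.2447[hold]; j=4 S=187.1664 intr=0.0000 cont=2.5266 V=2.5266[hold]  S*(4)=-
k=3: j=0 S=70.4860 intr=65.4840 cont=65.9489 V=65.9489[hold]; j=1 S=93.1711 intr=42.7989 cont=45.3250 V=45.3250[hold]; j=2 S=123.1572 intr=12.8128 cont=24.0489 V=24.0489[hold]; j=3 S=162.7941 intr=0.0000 cont=8.3521 V=8.3521[hold]  S*(3)=-
k=2: j=0 S=81.0386 intr=54.9314 cont=56.4525 V=56.4525[hold]; j=1 S=107.1200 intr=28.8500 cont=35.5743 V=35.5743[hold]; j=2 S=141.5954 intr=0.0000 cont=16.8742 V=16.8742[hold]  S*(2)=-
k=1: j=0 S=93.1711 intr=42.7989 cont=46.8600 V=46.8600[hold]; j=1 S=123.1572 intr=12.8128 cont=27.0129 V=27.0129[hold]  S*(1)=-
k=0: j=0 S=107.1200 intr=28.8500 cont=37.7549 V=37.7549[hold]  S*(0)=-

price = 37.7549
boundary = - - - - - - 46.3804 53.3241
tree:
37.7549
46.8600 27.0129
56.4525 35.5743 16.8742
65.9489 45.3250 24.0489 8.3521
74.7889 55.6502 33.1547 13.2447 2.5266
82.6572 65.6942 43.8629 20.4710 4.6445 0.0000
89.5896 74.7190 55.1729 30.5058 8.5377 0.0000 0.0000
95.6291 82.6459 65.5538 42.9798 15.6944 0.0000 0.0000 0.0000
100.8822 89.5896 74.6625 54.9314 28.8500 0.0000 0.0000 0.0000 0.0000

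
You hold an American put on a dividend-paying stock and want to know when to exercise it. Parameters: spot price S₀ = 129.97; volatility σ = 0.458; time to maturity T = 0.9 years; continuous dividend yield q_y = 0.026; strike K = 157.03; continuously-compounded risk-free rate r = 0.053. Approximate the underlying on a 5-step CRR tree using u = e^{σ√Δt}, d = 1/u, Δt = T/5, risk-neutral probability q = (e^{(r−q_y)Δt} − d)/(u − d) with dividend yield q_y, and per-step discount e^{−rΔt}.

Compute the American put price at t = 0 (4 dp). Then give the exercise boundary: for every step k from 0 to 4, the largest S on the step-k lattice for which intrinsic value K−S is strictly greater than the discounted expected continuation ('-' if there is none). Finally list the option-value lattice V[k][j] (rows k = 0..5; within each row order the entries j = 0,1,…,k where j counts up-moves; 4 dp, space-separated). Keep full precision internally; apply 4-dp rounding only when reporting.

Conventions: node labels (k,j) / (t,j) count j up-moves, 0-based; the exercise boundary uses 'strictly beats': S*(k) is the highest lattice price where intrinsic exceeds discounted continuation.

price = 37.2121
boundary = - - 88.1181 107.0173 129.9700
tree:
37.2121
51.8221 21.1058
68.9119 33.1535 7.6264
84.4736 50.0127 14.3656 0.0000
97.2870 68.9119 27.0600 0.0000 0.0000
107.8376 84.4736 50.0127 0.0000 0.0000 0.0000

Δt=0.18000, u=1.21448, d=0.82340, q=0.46403, disc=e^(-rΔt)=0.99051
k=5 terminal: V=max(K-S,0) → 107.8376 84.4736 50.0127 0.0000 0.0000 0.0000
k=4: j=0 S=59.7430 intr=97.2870 cont=96.0750 V=97.2870[EX]; j=1 S=88.1181 intr=68.9119 cont=67.8324 V=68.9119[EX]; j=2 S=129.9700 intr=27.0600 cont=26.5507 V=27.0600[EX]; j=3 S=191.6996 intr=0.0000 cont=0.0000 V=0.0000[hold]; j=4 S=282.7478 intr=0.0000 cont=0.0000 V=0.0000[hold]  S*(4)=129.9700
k=3: j=0 S=72.5564 intr=84.4736 cont=83.3214 V=84.4736[EX]; j=1 S=107.0173 intr=50.0127 cont=49.0214 V=50.0127[EX]; j=2 S=157.8455 intr=0.0000 cont=14.3656 V=14.3656[hold]; j=3 S=232.8146 intr=0.0000 cont=0.0000 V=0.0000[hold]  S*(3)=107.0173
k=2: j=0 S=88.1181 intr=68.9119 cont=67.8324 V=68.9119[EX]; j=1 S=129.9700 intr=27.0600 cont=33.1535 V=33.1535[hold]; j=2 S=191.6996 intr=0.0000 cont=7.6264 V=7.6264[hold]  S*(2)=88.1181
k=1: j=0 S=107.0173 intr=50.0127 cont=51.8221 V=51.8221[hold]; j=1 S=157.8455 intr=0.0000 cont=21.1058 V=21.1058[hold]  S*(1)=-
k=0: j=0 S=129.9700 intr=27.0600 cont=37.2121 V=37.2121[hold]  S*(0)=-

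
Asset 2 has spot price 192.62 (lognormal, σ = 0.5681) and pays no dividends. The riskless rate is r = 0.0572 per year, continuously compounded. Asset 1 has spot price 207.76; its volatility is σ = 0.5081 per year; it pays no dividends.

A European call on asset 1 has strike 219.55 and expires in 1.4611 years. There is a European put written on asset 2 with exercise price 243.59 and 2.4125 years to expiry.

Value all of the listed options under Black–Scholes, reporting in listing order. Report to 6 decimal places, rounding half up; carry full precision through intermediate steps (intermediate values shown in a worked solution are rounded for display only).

price(asset 1 call K=219.55) = 52.372711
price(asset 2 put K=243.59) = 79.179573

[asset 1 call K=219.55]
σ√T = 0.5081·√1.4611 = 0.614171
d₁ = (ln(S/K) + (r+σ²/2)T) / (σ√T) = (ln(207.76/219.55) + (0.0572+0.5081²/2)·1.4611) / 0.614171 = (-0.055196 + 0.272178) / 0.614171 = 0.353292
d₂ = d₁ − σ√T = 0.353292 − 0.614171 = -0.260879
e^{−rT} = 0.919822
N(d₁) = 0.638065,  N(d₂) = 0.397093
price = S·N(d₁) − K·e^{−rT}·N(d₂) = 132.564400 − 80.191688 = 52.372711
[asset 2 put K=243.59]
σ√T = 0.5681·√2.4125 = 0.882386
d₁ = (ln(S/K) + (r+σ²/2)T) / (σ√T) = (ln(192.62/243.59) + (0.0572+0.5681²/2)·2.4125) / 0.882386 = (-0.234767 + 0.527297) / 0.882386 = 0.331522
d₂ = d₁ − σ√T = 0.331522 − 0.882386 = -0.550864
e^{−rT} = 0.871103
N(−d₁) = 0.370125,  N(−d₂) = 0.709137
price = K·e^{−rT}·N(−d₂) − S·N(−d₁) = 150.473086 − 71.293513 = 79.179573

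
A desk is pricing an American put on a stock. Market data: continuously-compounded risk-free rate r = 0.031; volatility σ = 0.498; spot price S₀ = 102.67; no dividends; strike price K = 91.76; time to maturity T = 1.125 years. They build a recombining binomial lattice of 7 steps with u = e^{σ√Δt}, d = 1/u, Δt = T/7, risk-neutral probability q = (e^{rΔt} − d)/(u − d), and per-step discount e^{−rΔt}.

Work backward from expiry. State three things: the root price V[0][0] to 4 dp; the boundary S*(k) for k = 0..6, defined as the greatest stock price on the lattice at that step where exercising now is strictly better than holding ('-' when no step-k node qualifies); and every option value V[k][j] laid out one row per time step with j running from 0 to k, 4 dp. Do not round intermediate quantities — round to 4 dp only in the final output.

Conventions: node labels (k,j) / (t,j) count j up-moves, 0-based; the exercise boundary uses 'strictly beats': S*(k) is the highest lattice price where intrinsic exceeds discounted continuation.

price = 14.2298
boundary = - - - - 46.1983 56.4067 68.8708
tree:
14.2298
20.0181 7.6614
27.3450 11.7254 3.0246
36.0555 17.5245 5.1173 0.6268
45.5617 25.4049 8.5619 1.1724 0.0000
53.9226 35.3533 14.1259 2.1928 0.0000 0.0000
60.7703 45.5617 22.8892 4.1013 0.0000 0.0000 0.0000
66.3787 53.9226 35.3533 7.6710 0.0000 0.0000 0.0000 0.0000

Δt=0.16071  u=1.22097  d=0.81902  q=0.46268  discount=0.99503
step 7 (expiry): payoffs max(K−S,0) = 66.3787 53.9226 35.3533 7.6710 0.0000 0.0000 0.0000 0.0000
step 6: (k=6,j=0): S=30.9897, K−S=60.7703, hold=60.3143 ⇒ V=60.7703 exercise | (k=6,j=1): S=46.1983, K−S=45.5617, hold=45.1057 ⇒ V=45.5617 exercise | (k=6,j=2): S=68.8708, K−S=22.8892, hold=22.4332 ⇒ V=22.8892 exercise | (k=6,j=3): S=102.6700, K−S=0.0000, hold=4.1013 ⇒ V=4.1013 continue | (k=6,j=4): S=153.0567, K−S=0.0000, hold=0.0000 ⇒ V=0.0000 continue | (k=6,j=5): S=228.1713, K−S=0.0000, hold=0.0000 ⇒ V=0.0000 continue | (k=6,j=6): S=340.1494, K−S=0.0000, hold=0.0000 ⇒ V=0.0000 continue  boundary S*=68.8708
step 5: (k=5,j=0): S=37.8374, K−S=53.9226, hold=53.4665 ⇒ V=53.9226 exercise | (k=5,j=1): S=56.4067, K−S=35.3533, hold=34.8973 ⇒ V=35.3533 exercise | (k=5,j=2): S=84.0890, K−S=7.6710, hold=14.1259 ⇒ V=14.1259 continue | (k=5,j=3): S=125.3568, K−S=0.0000, hold=2.1928 ⇒ V=2.1928 continue | (k=5,j=4): S=186.8773, K−S=0.0000, hold=0.0000 ⇒ V=0.0000 continue | (k=5,j=5): S=278.5899, K−S=0.0000, hold=0.0000 ⇒ V=0.0000 continue  boundary S*=56.4067
step 4: (k=4,j=0): S=46.1983, K−S=45.5617, hold=45.1057 ⇒ V=45.5617 exercise | (k=4,j=1): S=68.8708, K−S=22.8892, hold=25.4049 ⇒ V=25.4049 continue | (k=4,j=2): S=102.6700, K−S=0.0000, hold=8.5619 ⇒ V=8.5619 continue | (k=4,j=3): S=153.0567, K−S=0.0000, hold=1.1724 ⇒ V=1.1724 continue | (k=4,j=4): S=228.1713, K−S=0.0000, hold=0.0000 ⇒ V=0.0000 continue  boundary S*=46.1983
step 3: (k=3,j=0): S=56.4067, K−S=35.3533, hold=36.0555 ⇒ V=36.0555 continue | (k=3,j=1): S=84.0890, K−S=7.6710, hold=17.5245 ⇒ V=17.5245 continue | (k=3,j=2): S=125.3568, K−S=0.0000, hold=5.1173 ⇒ V=5.1173 continue | (k=3,j=3): S=186.8773, K−S=0.0000, hold=0.6268 ⇒ V=0.6268 continue  boundary S*=-
step 2: (k=2,j=0): S=68.8708, K−S=22.8892, hold=27.3450 ⇒ V=27.3450 continue | (k=2,j=1): S=102.6700, K−S=0.0000, hold=11.7254 ⇒ V=11.7254 continue | (k=2,j=2): S=153.0567, K−S=0.0000, hold=3.0246 ⇒ V=3.0246 continue  boundary S*=-
step 1: (k=1,j=0): S=84.0890, K−S=7.6710, hold=20.0181 ⇒ V=20.0181 continue | (k=1,j=1): S=125.3568, K−S=0.0000, hold=7.6614 ⇒ V=7.6614 continue  boundary S*=-
step 0: (k=0,j=0): S=102.6700, K−S=0.0000, hold=14.2298 ⇒ V=14.2298 continue  boundary S*=-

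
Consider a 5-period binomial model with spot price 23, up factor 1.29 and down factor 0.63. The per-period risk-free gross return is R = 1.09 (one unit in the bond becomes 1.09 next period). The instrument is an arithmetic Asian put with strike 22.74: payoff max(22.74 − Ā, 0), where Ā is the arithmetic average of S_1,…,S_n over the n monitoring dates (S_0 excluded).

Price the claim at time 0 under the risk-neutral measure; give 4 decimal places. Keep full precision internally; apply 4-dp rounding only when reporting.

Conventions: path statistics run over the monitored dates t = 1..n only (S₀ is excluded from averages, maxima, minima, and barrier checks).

price = 1.4780

Risk-neutral up-probability p* = (R−d)/(u−d) = (1.09−0.63)/(1.29−0.63) = 0.6970; the claim prices as the p*-weighted sum of path payoffs discounted by R^5.
Enumerate all 2^5 = 32 price paths (U = up ×1.29, D = down ×0.63); each path with k up-moves has probability p*^k·(1−p*)^(5−k).
DDDDD: Ā=7.0551, payoff=15.6849, prob=0.002555
UDDDD: Ā=14.4462, payoff=8.2938, prob=0.005877
DUDDD: Ā=11.4102, payoff=11.3298, prob=0.005877
UUDDD: Ā=23.3637, payoff=0.0000, prob=0.013517
DDUDD: Ā=9.4975, payoff=13.2425, prob=0.005877
UDUDD: Ā=19.4473, payoff=3.2927, prob=0.013517
DUUDD: Ā=16.4113, payoff=6.3287, prob=0.013517
UUUDD: Ā=33.6040, payoff=0.0000, prob=0.031090
DDDUD: Ā=8.2925, payoff=14.4475, prob=0.005877
UDDUD: Ā=16.9799, payoff=5.7601, prob=0.013517
DUDUD: Ā=13.9439, payoff=8.7961, prob=0.013517
UUDUD: Ā=28.5518, payoff=0.0000, prob=0.031090
DDUUD: Ā=12.0312, payoff=10.7088, prob=0.013517
UDUUD: Ā=24.6354, payoff=0.0000, prob=0.031090
DUUUD: Ā=21.5994, payoff=1.1406, prob=0.031090
UUUUD: Ā=44.2273, payoff=0.0000, prob=0.071506
DDDDU: Ā=7.5334, payoff=15.2066, prob=0.005877
UDDDU: Ā=15.4255, payoff=7.3145, prob=0.013517
DUDDU: Ā=12.3895, payoff=10.3505, prob=0.013517
UUDDU: Ā=25.3689, payoff=0.0000, prob=0.031090
DDUDU: Ā=10.4768, payoff=12.2632, prob=0.013517
UDUDU: Ā=21.4525, payoff=1.2875, prob=0.031090
DUUDU: Ā=18.4165, payoff=4.3235, prob=0.031090
UUUDU: Ā=37.7100, payoff=0.0000, prob=0.071506
DDDUU: Ā=9.2718, payoff=13.4682, prob=0.013517
UDDUU: Ā=18.9851, payoff=3.7549, prob=0.031090
DUDUU: Ā=15.9491, payoff=6.7909, prob=0.031090
UUDUU: Ā=32.6578, payoff=0.0000, prob=0.071506
DDUUU: Ā=14.0365, payoff=8.7035, prob=0.031090
UDUUU: Ā=28.7413, payoff=0.0000, prob=0.071506
DUUUU: Ā=25.7053, payoff=0.0000, prob=0.071506
UUUUU: Ā=52.6347, payoff=0.0000, prob=0.164463
Price = Σ prob·payoff / R^5 = 2.274030 / 1.538624 = 1.4780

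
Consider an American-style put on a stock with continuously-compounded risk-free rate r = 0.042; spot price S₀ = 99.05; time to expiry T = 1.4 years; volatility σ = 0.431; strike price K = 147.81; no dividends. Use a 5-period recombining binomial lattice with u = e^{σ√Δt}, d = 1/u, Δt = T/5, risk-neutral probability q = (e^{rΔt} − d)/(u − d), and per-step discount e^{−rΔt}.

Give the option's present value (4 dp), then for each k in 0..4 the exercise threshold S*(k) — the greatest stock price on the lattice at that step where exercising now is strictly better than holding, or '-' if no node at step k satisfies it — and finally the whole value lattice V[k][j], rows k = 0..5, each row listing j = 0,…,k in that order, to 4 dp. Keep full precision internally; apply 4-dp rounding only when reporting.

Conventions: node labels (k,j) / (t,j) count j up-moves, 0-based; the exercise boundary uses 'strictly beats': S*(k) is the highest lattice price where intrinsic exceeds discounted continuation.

price = 52.6911
boundary = - 78.8511 62.7713 78.8511 99.0500
tree:
52.6911
68.9589 35.5975
85.0387 50.6903 19.4033
97.8395 68.9589 31.2805 6.4423
108.0298 85.0387 48.7600 12.2746 0.0000
116.1420 97.8395 68.9589 23.3868 0.0000 0.0000

Δt=0.28000, u=1.25617, d=0.79607, q=0.46894, disc=e^(-rΔt)=0.98831
k=5 terminal: V=max(K-S,0) → 116.1420 97.8395 68.9589 23.3868 0.0000 0.0000
k=4: j=0 S=39.7802 intr=108.0298 cont=106.3017 V=108.0298[EX]; j=1 S=62.7713 intr=85.0387 cont=83.3107 V=85.0387[EX]; j=2 S=99.0500 intr=48.7600 cont=47.0319 V=48.7600[EX]; j=3 S=156.2961 intr=0.0000 cont=12.2746 V=12.2746[hold]; j=4 S=246.6277 intr=0.0000 cont=0.0000 V=0.0000[hold]  S*(4)=99.0500
k=3: j=0 S=49.9705 intr=97.8395 cont=96.1114 V=97.8395[EX]; j=1 S=78.8511 intr=68.9589 cont=67.2309 V=68.9589[EX]; j=2 S=124.4232 intr=23.3868 cont=31.2805 V=31.2805[hold]; j=3 S=196.3338 intr=0.0000 cont=6.4423 V=6.4423[hold]  S*(3)=78.8511
k=2: j=0 S=62.7713 intr=85.0387 cont=83.3107 V=85.0387[EX]; j=1 S=99.0500 intr=48.7600 cont=50.6903 V=50.6903[hold]; j=2 S=156.2961 intr=0.0000 cont=19.4033 V=19.4033[hold]  S*(2)=62.7713
k=1: j=0 S=78.8511 intr=68.9589 cont=68.1255 V=68.9589[EX]; j=1 S=124.4232 intr=23.3868 cont=35.5975 V=35.5975[hold]  S*(1)=78.8511
k=0: j=0 S=99.0500 intr=48.7600 cont=52.6911 V=52.6911[hold]  S*(0)=-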